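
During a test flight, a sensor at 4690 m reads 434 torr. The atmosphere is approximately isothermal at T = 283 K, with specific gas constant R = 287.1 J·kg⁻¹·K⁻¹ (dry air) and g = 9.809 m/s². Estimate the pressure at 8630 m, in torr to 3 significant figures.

P ≈ 270 torr

Scale height: H = RT/g = 287.1 × 283 / 9.809 = 8283.1 m.
Between two levels, P₂ = P₁ exp(−Δz/H) with Δz = z₂ − z₁.
Δz = 8630.0 − 4690.0 = 3940.0 m; Δz/H = 3940.0/8283.1 = 0.47567.
P₂ = 434 × exp(−0.47567) = 434 × 0.62147 = 269.72 torr.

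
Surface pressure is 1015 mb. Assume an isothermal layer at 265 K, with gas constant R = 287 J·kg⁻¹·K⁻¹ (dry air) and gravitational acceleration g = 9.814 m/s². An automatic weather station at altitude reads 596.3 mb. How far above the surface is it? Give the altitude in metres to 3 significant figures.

z ≈ 4120 m

Scale height: H = RT/g = 287 × 265 / 9.814 = 7749.6 m.
Invert the barometric formula: z = H ln(P₀/P).
P₀/P = 1015/596.3 = 1.7022; ln(1.7022) = 0.53192.
z = 7749.6 × 0.53192 = 4122.2 m.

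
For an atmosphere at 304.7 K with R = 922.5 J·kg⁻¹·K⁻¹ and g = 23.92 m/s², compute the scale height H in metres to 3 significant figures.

H ≈ 11800 m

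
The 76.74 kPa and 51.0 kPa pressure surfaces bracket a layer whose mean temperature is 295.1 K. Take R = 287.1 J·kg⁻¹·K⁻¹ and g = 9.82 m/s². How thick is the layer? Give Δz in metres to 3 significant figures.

Δz ≈ 3530 m

Hypsometric equation: Δz = (R T̄/g) ln(P₁/P₂).
R T̄/g = 287.1 × 295.1 / 9.82 = 8627.6 m.
ln(76.74/51.0) = ln(1.5047) = 0.40859.
Δz = 8627.6 × 0.40859 = 3525.2 m.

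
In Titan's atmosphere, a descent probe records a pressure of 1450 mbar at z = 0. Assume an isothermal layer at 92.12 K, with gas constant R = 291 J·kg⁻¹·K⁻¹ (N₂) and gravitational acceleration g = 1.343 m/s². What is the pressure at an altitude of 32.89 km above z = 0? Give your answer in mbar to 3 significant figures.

Scale height: H = RT/g = 291 × 92.12 / 1.343 = 19960 m.
Barometric formula: P = P₀ exp(−z/H).
z/H = 32890/19960 = 1.6478; exp(−1.6478) = 0.19247.
P = 1450 × 0.19247 = 279.08 mbar.

P ≈ 279 mbar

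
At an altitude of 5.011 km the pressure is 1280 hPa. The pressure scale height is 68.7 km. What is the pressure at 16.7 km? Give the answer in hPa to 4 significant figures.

P ≈ 1080 hPa

Between two levels, P₂ = P₁ exp(−Δz/H) with Δz = z₂ − z₁.
Δz = 16700 − 5011.0 = 11689 m; Δz/H = 11689/68700 = 0.17015.
P₂ = 1280 × exp(−0.17015) = 1280 × 0.84354 = 1079.7 hPa.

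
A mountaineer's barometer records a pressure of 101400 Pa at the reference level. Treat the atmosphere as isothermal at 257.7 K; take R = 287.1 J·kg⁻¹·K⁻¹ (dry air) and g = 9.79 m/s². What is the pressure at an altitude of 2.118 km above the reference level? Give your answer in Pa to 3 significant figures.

Scale height: H = RT/g = 287.1 × 257.7 / 9.79 = 7557.3 m.
Barometric formula: P = P₀ exp(−z/H).
z/H = 2118.0/7557.3 = 0.28026; exp(−0.28026) = 0.75559.
P = 101400 × 0.75559 = 76617 Pa.

P ≈ 76600 Pa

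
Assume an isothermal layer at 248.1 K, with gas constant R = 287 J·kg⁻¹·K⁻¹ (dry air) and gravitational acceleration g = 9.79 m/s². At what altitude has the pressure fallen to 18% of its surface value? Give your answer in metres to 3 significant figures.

Scale height: H = RT/g = 287 × 248.1 / 9.79 = 7273.2 m.
Set P/P₀ = exp(−z/H) = 0.18, so z = −H ln(0.18).
−ln(0.18) = 1.7148; z = 7273.2 × 1.7148 = 12472 m.

z ≈ 12500 m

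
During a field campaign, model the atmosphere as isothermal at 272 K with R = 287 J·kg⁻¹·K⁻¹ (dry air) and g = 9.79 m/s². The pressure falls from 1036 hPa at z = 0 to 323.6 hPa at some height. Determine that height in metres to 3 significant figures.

z ≈ 9280 m

Scale height: H = RT/g = 287 × 272 / 9.79 = 7973.9 m.
Invert the barometric formula: z = H ln(P₀/P).
P₀/P = 1036/323.6 = 3.2015; ln(3.2015) = 1.1636.
z = 7973.9 × 1.1636 = 9278.4 m.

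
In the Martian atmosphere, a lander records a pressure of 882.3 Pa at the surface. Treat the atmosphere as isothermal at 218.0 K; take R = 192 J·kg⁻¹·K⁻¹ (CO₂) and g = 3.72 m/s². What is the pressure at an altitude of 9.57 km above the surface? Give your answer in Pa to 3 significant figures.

Scale height: H = RT/g = 192 × 218.0 / 3.72 = 11252 m.
Barometric formula: P = P₀ exp(−z/H).
z/H = 9570.0/11252 = 0.85052; exp(−0.85052) = 0.42719.
P = 882.3 × 0.42719 = 376.91 Pa.

P ≈ 377 Pa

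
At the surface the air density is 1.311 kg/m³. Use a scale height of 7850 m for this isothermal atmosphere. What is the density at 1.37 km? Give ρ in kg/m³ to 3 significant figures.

In an isothermal atmosphere, density decays like pressure: ρ = ρ₀ exp(−z/H).
z/H = 1370.0/7850.0 = 0.17452; exp(−0.17452) = 0.83986.
ρ = 1.311 × 0.83986 = 1.1011 kg/m³.

ρ ≈ 1.10 kg/m³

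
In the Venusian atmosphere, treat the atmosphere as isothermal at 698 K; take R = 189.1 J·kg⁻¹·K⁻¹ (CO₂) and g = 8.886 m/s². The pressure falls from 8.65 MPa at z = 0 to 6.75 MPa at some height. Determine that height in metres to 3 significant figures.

z ≈ 3680 m

Scale height: H = RT/g = 189.1 × 698 / 8.886 = 14854 m.
Invert the barometric formula: z = H ln(P₀/P).
P₀/P = 8.65/6.75 = 1.2815; ln(1.2815) = 0.24803.
z = 14854 × 0.24803 = 3684.2 m.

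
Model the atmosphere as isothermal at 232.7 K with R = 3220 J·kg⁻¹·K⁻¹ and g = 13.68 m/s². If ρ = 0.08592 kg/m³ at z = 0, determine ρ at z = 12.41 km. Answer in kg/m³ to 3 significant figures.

ρ ≈ 0.0685 kg/m³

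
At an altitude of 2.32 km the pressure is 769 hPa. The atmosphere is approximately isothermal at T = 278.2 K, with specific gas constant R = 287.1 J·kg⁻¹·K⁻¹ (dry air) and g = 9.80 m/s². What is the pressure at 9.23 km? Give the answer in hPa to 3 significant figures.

P ≈ 329 hPa

Scale height: H = RT/g = 287.1 × 278.2 / 9.80 = 8150.1 m.
Between two levels, P₂ = P₁ exp(−Δz/H) with Δz = z₂ − z₁.
Δz = 9230.0 − 2320.0 = 6910.0 m; Δz/H = 6910.0/8150.1 = 0.84784.
P₂ = 769 × exp(−0.84784) = 769 × 0.42834 = 329.39 hPa.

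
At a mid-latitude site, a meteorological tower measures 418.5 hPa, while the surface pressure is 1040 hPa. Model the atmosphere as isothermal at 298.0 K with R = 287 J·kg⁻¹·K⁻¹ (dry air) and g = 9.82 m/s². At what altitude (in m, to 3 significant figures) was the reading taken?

z ≈ 7930 m

Scale height: H = RT/g = 287 × 298.0 / 9.82 = 8709.4 m.
Invert the barometric formula: z = H ln(P₀/P).
P₀/P = 1040/418.5 = 2.4851; ln(2.4851) = 0.91031.
z = 8709.4 × 0.91031 = 7928.3 m.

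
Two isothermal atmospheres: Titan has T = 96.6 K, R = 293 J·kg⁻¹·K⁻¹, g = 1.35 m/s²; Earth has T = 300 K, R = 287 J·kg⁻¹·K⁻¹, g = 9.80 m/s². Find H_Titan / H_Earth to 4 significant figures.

H_Titan/H_Earth ≈ 2.386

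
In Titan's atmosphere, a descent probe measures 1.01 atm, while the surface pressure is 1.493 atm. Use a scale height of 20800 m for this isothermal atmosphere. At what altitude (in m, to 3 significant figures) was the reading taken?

z ≈ 8130 m

Invert the barometric formula: z = H ln(P₀/P).
P₀/P = 1.493/1.01 = 1.4782; ln(1.4782) = 0.39083.
z = 20800 × 0.39083 = 8129.3 m.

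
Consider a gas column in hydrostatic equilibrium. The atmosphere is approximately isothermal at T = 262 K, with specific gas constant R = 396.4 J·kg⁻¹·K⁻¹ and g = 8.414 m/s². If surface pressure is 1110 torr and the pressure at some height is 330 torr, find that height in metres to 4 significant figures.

Scale height: H = RT/g = 396.4 × 262 / 8.414 = 12343 m.
Invert the barometric formula: z = H ln(P₀/P).
P₀/P = 1110/330 = 3.3636; ln(3.3636) = 1.2130.
z = 12343 × 1.2130 = 14972 m.

z ≈ 14970 m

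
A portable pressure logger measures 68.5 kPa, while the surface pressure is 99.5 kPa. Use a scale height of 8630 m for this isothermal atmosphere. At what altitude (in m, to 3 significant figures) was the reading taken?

z ≈ 3220 m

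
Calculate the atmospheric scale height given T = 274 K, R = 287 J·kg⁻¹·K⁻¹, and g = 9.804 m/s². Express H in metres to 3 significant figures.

H ≈ 8020 m

The scale height of an isothermal atmosphere is H = RT/g.
H = 287 × 274 / 9.804 = 78638/9.804 = 8021.0 m.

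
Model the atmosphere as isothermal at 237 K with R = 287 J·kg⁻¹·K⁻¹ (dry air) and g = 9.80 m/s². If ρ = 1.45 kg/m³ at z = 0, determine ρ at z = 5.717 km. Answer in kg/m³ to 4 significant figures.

Scale height: H = RT/g = 287 × 237 / 9.80 = 6940.7 m.
In an isothermal atmosphere, density decays like pressure: ρ = ρ₀ exp(−z/H).
z/H = 5717.0/6940.7 = 0.82369; exp(−0.82369) = 0.43881.
ρ = 1.45 × 0.43881 = 0.63627 kg/m³.

ρ ≈ 0.6363 kg/m³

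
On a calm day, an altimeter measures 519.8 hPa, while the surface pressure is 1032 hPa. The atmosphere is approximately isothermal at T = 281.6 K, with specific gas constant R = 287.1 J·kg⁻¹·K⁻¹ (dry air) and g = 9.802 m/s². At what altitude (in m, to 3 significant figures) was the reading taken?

z ≈ 5660 m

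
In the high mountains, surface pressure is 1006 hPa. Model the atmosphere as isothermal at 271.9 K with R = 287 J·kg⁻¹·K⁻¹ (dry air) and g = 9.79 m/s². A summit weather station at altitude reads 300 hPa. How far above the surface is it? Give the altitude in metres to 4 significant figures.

z ≈ 9644 m

Scale height: H = RT/g = 287 × 271.9 / 9.79 = 7970.9 m.
Invert the barometric formula: z = H ln(P₀/P).
P₀/P = 1006/300 = 3.3533; ln(3.3533) = 1.2099.
z = 7970.9 × 1.2099 = 9644.0 m.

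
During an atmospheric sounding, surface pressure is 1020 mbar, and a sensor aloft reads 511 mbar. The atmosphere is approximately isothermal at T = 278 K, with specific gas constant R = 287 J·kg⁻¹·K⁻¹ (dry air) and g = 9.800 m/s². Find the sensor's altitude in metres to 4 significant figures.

z ≈ 5627 m

Scale height: H = RT/g = 287 × 278 / 9.800 = 8141.4 m.
Invert the barometric formula: z = H ln(P₀/P).
P₀/P = 1020/511 = 1.9961; ln(1.9961) = 0.69120.
z = 8141.4 × 0.69120 = 5627.3 m.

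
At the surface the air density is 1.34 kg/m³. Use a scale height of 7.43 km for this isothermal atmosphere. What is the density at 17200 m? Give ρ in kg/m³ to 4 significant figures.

In an isothermal atmosphere, density decays like pressure: ρ = ρ₀ exp(−z/H).
z/H = 17200/7430.0 = 2.3149; exp(−2.3149) = 0.098776.
ρ = 1.34 × 0.098776 = 0.13236 kg/m³.

ρ ≈ 0.1324 kg/m³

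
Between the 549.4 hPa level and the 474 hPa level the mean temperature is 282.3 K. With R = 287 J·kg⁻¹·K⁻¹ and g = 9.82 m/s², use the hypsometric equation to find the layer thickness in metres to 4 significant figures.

Δz ≈ 1218 m

Hypsometric equation: Δz = (R T̄/g) ln(P₁/P₂).
R T̄/g = 287 × 282.3 / 9.82 = 8250.5 m.
ln(549.4/474) = ln(1.1591) = 0.14764.
Δz = 8250.5 × 0.14764 = 1218.1 m.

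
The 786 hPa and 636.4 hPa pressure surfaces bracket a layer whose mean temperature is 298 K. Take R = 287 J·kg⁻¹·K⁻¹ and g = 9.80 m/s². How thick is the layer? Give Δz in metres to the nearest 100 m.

Hypsometric equation: Δz = (R T̄/g) ln(P₁/P₂).
R T̄/g = 287 × 298 / 9.80 = 8727.1 m.
ln(786/636.4) = ln(1.2351) = 0.21115.
Δz = 8727.1 × 0.21115 = 1842.7 m.

Δz ≈ 1800 m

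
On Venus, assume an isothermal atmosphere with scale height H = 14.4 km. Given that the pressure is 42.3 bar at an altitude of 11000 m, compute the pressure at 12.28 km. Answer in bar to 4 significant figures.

P ≈ 38.70 bar

Between two levels, P₂ = P₁ exp(−Δz/H) with Δz = z₂ − z₁.
Δz = 12280 − 11000 = 1280.0 m; Δz/H = 1280.0/14400 = 0.088889.
P₂ = 42.3 × exp(−0.088889) = 42.3 × 0.91495 = 38.702 bar.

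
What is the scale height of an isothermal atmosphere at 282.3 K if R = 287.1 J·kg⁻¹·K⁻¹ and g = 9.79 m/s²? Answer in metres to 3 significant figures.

The scale height of an isothermal atmosphere is H = RT/g.
H = 287.1 × 282.3 / 9.79 = 81048/9.79 = 8278.7 m.

H ≈ 8280 m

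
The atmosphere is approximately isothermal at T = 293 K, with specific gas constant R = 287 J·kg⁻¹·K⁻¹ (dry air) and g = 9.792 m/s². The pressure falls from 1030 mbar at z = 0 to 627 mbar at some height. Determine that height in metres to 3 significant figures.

z ≈ 4260 m

Scale height: H = RT/g = 287 × 293 / 9.792 = 8587.7 m.
Invert the barometric formula: z = H ln(P₀/P).
P₀/P = 1030/627 = 1.6427; ln(1.6427) = 0.49634.
z = 8587.7 × 0.49634 = 4262.4 m.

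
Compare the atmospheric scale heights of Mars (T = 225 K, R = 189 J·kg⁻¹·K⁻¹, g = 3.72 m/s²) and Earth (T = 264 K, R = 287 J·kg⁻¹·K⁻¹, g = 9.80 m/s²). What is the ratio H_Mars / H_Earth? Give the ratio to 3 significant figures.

H_Mars/H_Earth ≈ 1.48

H = RT/g for each body.
H_Mars = 189 × 225 / 3.72 = 11431 m.
H_Earth = 287 × 264 / 9.80 = 7731.4 m.
H_Mars/H_Earth = 11431/7731.4 = 1.4785.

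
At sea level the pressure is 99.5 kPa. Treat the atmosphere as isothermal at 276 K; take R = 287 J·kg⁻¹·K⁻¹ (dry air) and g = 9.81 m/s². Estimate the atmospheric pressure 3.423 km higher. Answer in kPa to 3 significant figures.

Scale height: H = RT/g = 287 × 276 / 9.81 = 8074.6 m.
Barometric formula: P = P₀ exp(−z/H).
z/H = 3423.0/8074.6 = 0.42392; exp(−0.42392) = 0.65448.
P = 99.5 × 0.65448 = 65.121 kPa.

P ≈ 65.1 kPa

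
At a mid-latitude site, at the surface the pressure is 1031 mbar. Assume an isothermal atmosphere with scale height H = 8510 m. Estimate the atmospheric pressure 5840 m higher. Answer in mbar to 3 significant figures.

Barometric formula: P = P₀ exp(−z/H).
z/H = 5840.0/8510.0 = 0.68625; exp(−0.68625) = 0.50346.
P = 1031 × 0.50346 = 519.07 mbar.

P ≈ 519 mbar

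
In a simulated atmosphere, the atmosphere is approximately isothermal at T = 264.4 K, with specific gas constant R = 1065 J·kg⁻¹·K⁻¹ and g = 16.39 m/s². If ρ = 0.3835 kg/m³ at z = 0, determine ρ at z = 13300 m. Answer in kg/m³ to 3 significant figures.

Scale height: H = RT/g = 1065 × 264.4 / 16.39 = 17180 m.
In an isothermal atmosphere, density decays like pressure: ρ = ρ₀ exp(−z/H).
z/H = 13300/17180 = 0.77416; exp(−0.77416) = 0.46109.
ρ = 0.3835 × 0.46109 = 0.17683 kg/m³.

ρ ≈ 0.177 kg/m³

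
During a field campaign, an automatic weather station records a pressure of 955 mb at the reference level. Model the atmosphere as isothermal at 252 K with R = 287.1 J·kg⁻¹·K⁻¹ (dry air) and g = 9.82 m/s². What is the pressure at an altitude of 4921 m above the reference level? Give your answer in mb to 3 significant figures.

Scale height: H = RT/g = 287.1 × 252 / 9.82 = 7367.5 m.
Barometric formula: P = P₀ exp(−z/H).
z/H = 4921.0/7367.5 = 0.66793; exp(−0.66793) = 0.51277.
P = 955 × 0.51277 = 489.70 mb.

P ≈ 490 mb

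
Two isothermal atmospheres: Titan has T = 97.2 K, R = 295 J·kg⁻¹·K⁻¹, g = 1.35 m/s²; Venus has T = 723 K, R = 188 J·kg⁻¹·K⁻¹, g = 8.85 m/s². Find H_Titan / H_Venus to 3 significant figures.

H_Titan/H_Venus ≈ 1.38

H = RT/g for each body.
H_Titan = 295 × 97.2 / 1.35 = 21240 m.
H_Venus = 188 × 723 / 8.85 = 15359 m.
H_Titan/H_Venus = 21240/15359 = 1.3829.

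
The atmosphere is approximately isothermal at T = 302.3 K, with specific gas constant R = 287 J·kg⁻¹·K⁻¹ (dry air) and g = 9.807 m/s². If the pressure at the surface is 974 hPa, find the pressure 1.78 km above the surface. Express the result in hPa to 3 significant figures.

Scale height: H = RT/g = 287 × 302.3 / 9.807 = 8846.8 m.
Barometric formula: P = P₀ exp(−z/H).
z/H = 1780.0/8846.8 = 0.20120; exp(−0.20120) = 0.81775.
P = 974 × 0.81775 = 796.49 hPa.

P ≈ 796 hPa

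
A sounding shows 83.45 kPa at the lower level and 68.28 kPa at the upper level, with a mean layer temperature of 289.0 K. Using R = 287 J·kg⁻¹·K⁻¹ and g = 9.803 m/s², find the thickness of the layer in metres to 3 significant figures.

Δz ≈ 1700 m

Hypsometric equation: Δz = (R T̄/g) ln(P₁/P₂).
R T̄/g = 287 × 289.0 / 9.803 = 8461.0 m.
ln(83.45/68.28) = ln(1.2222) = 0.20065.
Δz = 8461.0 × 0.20065 = 1697.7 m.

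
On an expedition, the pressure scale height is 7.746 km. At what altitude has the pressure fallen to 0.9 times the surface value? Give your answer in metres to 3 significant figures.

z ≈ 816 m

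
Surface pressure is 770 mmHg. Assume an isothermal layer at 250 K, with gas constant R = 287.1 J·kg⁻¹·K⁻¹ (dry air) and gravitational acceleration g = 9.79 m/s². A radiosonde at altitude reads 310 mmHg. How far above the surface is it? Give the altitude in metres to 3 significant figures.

Scale height: H = RT/g = 287.1 × 250 / 9.79 = 7331.5 m.
Invert the barometric formula: z = H ln(P₀/P).
P₀/P = 770/310 = 2.4839; ln(2.4839) = 0.90983.
z = 7331.5 × 0.90983 = 6670.4 m.

z ≈ 6670 m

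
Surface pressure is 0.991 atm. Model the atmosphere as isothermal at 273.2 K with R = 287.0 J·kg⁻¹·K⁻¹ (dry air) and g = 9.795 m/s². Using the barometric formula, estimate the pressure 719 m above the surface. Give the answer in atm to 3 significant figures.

Scale height: H = RT/g = 287.0 × 273.2 / 9.795 = 8004.9 m.
Barometric formula: P = P₀ exp(−z/H).
z/H = 719.00/8004.9 = 0.089820; exp(−0.089820) = 0.91410.
P = 0.991 × 0.91410 = 0.90587 atm.

P ≈ 0.906 atm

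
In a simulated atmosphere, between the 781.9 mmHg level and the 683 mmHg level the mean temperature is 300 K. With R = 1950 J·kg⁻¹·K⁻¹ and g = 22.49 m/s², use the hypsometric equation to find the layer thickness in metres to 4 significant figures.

Δz ≈ 3518 m

Hypsometric equation: Δz = (R T̄/g) ln(P₁/P₂).
R T̄/g = 1950 × 300 / 22.49 = 26012 m.
ln(781.9/683) = ln(1.1448) = 0.13523.
Δz = 26012 × 0.13523 = 3517.6 m.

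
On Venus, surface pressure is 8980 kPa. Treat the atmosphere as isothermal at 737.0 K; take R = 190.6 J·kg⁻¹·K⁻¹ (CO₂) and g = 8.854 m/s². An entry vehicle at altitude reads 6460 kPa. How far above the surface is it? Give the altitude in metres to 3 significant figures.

Scale height: H = RT/g = 190.6 × 737.0 / 8.854 = 15865 m.
Invert the barometric formula: z = H ln(P₀/P).
P₀/P = 8980/6460 = 1.3901; ln(1.3901) = 0.32938.
z = 15865 × 0.32938 = 5225.6 m.

z ≈ 5230 m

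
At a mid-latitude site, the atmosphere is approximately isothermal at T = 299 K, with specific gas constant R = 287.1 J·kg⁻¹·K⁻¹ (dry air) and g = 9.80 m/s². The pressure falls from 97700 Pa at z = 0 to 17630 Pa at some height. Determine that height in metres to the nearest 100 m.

z ≈ 15000 m

Scale height: H = RT/g = 287.1 × 299 / 9.80 = 8759.5 m.
Invert the barometric formula: z = H ln(P₀/P).
P₀/P = 97700/17630 = 5.5417; ln(5.5417) = 1.7123.
z = 8759.5 × 1.7123 = 14999 m.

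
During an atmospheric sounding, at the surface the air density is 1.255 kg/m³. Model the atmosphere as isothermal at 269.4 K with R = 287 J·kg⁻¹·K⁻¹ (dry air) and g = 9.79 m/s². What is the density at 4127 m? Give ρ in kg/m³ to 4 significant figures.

ρ ≈ 0.7442 kg/m³

Scale height: H = RT/g = 287 × 269.4 / 9.79 = 7897.6 m.
In an isothermal atmosphere, density decays like pressure: ρ = ρ₀ exp(−z/H).
z/H = 4127.0/7897.6 = 0.52256; exp(−0.52256) = 0.59300.
ρ = 1.255 × 0.59300 = 0.74421 kg/m³.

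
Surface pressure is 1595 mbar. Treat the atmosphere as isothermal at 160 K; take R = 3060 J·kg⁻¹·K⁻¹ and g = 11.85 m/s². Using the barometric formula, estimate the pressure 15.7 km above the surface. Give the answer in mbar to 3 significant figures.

Scale height: H = RT/g = 3060 × 160 / 11.85 = 41316 m.
Barometric formula: P = P₀ exp(−z/H).
z/H = 15700/41316 = 0.38000; exp(−0.38000) = 0.68386.
P = 1595 × 0.68386 = 1090.8 mbar.

P ≈ 1090 mbar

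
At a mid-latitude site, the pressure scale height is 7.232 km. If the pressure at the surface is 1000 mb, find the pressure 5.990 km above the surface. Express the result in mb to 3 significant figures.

P ≈ 437 mb

Barometric formula: P = P₀ exp(−z/H).
z/H = 5990.0/7232.0 = 0.82826; exp(−0.82826) = 0.43681.
P = 1000 × 0.43681 = 436.81 mb.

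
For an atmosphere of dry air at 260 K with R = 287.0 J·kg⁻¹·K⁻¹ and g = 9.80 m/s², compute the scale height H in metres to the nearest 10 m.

H ≈ 7610 m

The scale height of an isothermal atmosphere is H = RT/g.
H = 287.0 × 260 / 9.80 = 74620/9.80 = 7614.3 m.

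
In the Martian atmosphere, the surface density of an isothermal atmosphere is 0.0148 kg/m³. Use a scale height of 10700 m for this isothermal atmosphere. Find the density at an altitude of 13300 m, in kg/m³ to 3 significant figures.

In an isothermal atmosphere, density decays like pressure: ρ = ρ₀ exp(−z/H).
z/H = 13300/10700 = 1.2430; exp(−1.2430) = 0.28852.
ρ = 0.0148 × 0.28852 = 0.0042701 kg/m³.

ρ ≈ 0.00427 kg/m³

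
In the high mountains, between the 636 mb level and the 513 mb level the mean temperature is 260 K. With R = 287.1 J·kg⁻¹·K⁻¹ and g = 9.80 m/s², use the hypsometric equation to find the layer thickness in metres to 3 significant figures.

Δz ≈ 1640 m

Hypsometric equation: Δz = (R T̄/g) ln(P₁/P₂).
R T̄/g = 287.1 × 260 / 9.80 = 7616.9 m.
ln(636/513) = ln(1.2398) = 0.21495.
Δz = 7616.9 × 0.21495 = 1637.3 m.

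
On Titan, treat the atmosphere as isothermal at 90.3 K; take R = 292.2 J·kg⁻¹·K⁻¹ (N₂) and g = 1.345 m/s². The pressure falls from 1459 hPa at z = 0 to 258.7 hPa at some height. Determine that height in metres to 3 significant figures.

z ≈ 33900 m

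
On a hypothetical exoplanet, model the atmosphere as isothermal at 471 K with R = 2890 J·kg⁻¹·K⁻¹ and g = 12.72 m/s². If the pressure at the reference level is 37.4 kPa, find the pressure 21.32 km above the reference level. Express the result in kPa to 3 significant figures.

Scale height: H = RT/g = 2890 × 471 / 12.72 = 107010 m.
Barometric formula: P = P₀ exp(−z/H).
z/H = 21320/107010 = 0.19923; exp(−0.19923) = 0.81936.
P = 37.4 × 0.81936 = 30.644 kPa.

P ≈ 30.6 kPa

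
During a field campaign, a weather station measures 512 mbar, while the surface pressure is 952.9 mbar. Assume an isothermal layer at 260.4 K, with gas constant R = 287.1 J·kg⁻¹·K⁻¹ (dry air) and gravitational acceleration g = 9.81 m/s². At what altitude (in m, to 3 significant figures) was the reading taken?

z ≈ 4730 m

Scale height: H = RT/g = 287.1 × 260.4 / 9.81 = 7620.9 m.
Invert the barometric formula: z = H ln(P₀/P).
P₀/P = 952.9/512 = 1.8611; ln(1.8611) = 0.62117.
z = 7620.9 × 0.62117 = 4733.9 m.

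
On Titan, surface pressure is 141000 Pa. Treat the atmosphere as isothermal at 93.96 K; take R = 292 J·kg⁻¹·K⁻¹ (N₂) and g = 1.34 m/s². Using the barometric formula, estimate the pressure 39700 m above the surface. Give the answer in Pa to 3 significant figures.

Scale height: H = RT/g = 292 × 93.96 / 1.34 = 20475 m.
Barometric formula: P = P₀ exp(−z/H).
z/H = 39700/20475 = 1.9389; exp(−1.9389) = 0.14386.
P = 141000 × 0.14386 = 20284 Pa.

P ≈ 20300 Pa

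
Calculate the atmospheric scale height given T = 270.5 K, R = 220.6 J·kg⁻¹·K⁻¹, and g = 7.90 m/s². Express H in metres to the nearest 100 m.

H ≈ 7600 m

The scale height of an isothermal atmosphere is H = RT/g.
H = 220.6 × 270.5 / 7.90 = 59672/7.90 = 7553.4 m.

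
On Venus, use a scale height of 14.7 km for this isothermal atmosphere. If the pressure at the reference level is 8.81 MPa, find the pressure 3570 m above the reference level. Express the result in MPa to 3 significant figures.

Barometric formula: P = P₀ exp(−z/H).
z/H = 3570.0/14700 = 0.24286; exp(−0.24286) = 0.78438.
P = 8.81 × 0.78438 = 6.9104 MPa.

P ≈ 6.91 MPa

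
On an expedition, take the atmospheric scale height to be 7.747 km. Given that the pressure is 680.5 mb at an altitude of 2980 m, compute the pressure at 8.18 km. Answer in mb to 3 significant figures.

P ≈ 348 mb

Between two levels, P₂ = P₁ exp(−Δz/H) with Δz = z₂ − z₁.
Δz = 8180.0 − 2980.0 = 5200.0 m; Δz/H = 5200.0/7747.0 = 0.67123.
P₂ = 680.5 × exp(−0.67123) = 680.5 × 0.51108 = 347.79 mb.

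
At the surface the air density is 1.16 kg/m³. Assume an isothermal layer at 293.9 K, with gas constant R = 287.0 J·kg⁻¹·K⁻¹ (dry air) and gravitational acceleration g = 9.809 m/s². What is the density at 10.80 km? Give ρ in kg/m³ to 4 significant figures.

ρ ≈ 0.3304 kg/m³

Scale height: H = RT/g = 287.0 × 293.9 / 9.809 = 8599.2 m.
In an isothermal atmosphere, density decays like pressure: ρ = ρ₀ exp(−z/H).
z/H = 10800/8599.2 = 1.2559; exp(−1.2559) = 0.28482.
ρ = 1.16 × 0.28482 = 0.33039 kg/m³.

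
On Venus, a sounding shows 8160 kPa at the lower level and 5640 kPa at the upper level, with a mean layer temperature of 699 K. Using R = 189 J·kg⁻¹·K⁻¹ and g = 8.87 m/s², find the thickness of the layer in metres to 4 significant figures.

Δz ≈ 5501 m

Hypsometric equation: Δz = (R T̄/g) ln(P₁/P₂).
R T̄/g = 189 × 699 / 8.87 = 14894 m.
ln(8160/5640) = ln(1.4468) = 0.36935.
Δz = 14894 × 0.36935 = 5501.1 m.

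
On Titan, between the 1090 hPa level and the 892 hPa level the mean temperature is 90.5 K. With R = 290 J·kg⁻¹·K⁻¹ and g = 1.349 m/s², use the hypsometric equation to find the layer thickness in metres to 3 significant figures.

Δz ≈ 3900 m

Hypsometric equation: Δz = (R T̄/g) ln(P₁/P₂).
R T̄/g = 290 × 90.5 / 1.349 = 19455 m.
ln(1090/892) = ln(1.2220) = 0.20049.
Δz = 19455 × 0.20049 = 3900.5 m.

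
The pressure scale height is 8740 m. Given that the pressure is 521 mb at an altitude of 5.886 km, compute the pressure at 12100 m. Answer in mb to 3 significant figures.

Between two levels, P₂ = P₁ exp(−Δz/H) with Δz = z₂ − z₁.
Δz = 12100 − 5886.0 = 6214.0 m; Δz/H = 6214.0/8740.0 = 0.71098.
P₂ = 521 × exp(−0.71098) = 521 × 0.49116 = 255.89 mb.

P ≈ 256 mb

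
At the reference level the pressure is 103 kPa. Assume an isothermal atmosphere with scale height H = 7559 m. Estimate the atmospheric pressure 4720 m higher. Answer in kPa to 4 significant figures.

P ≈ 55.16 kPa

Barometric formula: P = P₀ exp(−z/H).
z/H = 4720.0/7559.0 = 0.62442; exp(−0.62442) = 0.53557.
P = 103 × 0.53557 = 55.164 kPa.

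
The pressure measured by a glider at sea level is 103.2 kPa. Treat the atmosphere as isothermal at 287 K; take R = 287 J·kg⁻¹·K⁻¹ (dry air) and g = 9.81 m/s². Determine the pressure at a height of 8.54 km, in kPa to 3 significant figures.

Scale height: H = RT/g = 287 × 287 / 9.81 = 8396.4 m.
Barometric formula: P = P₀ exp(−z/H).
z/H = 8540.0/8396.4 = 1.0171; exp(−1.0171) = 0.36164.
P = 103.2 × 0.36164 = 37.321 kPa.

P ≈ 37.3 kPa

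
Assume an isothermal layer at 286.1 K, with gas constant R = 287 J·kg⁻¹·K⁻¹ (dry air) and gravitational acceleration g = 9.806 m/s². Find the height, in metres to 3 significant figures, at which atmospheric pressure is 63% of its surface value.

Scale height: H = RT/g = 287 × 286.1 / 9.806 = 8373.5 m.
Set P/P₀ = exp(−z/H) = 0.63, so z = −H ln(0.63).
−ln(0.63) = 0.46204; z = 8373.5 × 0.46204 = 3868.9 m.

z ≈ 3870 m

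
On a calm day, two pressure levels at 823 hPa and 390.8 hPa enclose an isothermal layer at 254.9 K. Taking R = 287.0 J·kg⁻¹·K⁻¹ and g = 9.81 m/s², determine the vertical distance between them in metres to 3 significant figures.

Δz ≈ 5550 m

Hypsometric equation: Δz = (R T̄/g) ln(P₁/P₂).
R T̄/g = 287.0 × 254.9 / 9.81 = 7457.3 m.
ln(823/390.8) = ln(2.1059) = 0.74474.
Δz = 7457.3 × 0.74474 = 5553.7 m.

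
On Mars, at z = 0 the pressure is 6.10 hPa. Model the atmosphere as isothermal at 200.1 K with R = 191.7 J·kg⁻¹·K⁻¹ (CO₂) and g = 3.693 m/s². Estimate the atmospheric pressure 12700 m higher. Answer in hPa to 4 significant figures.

Scale height: H = RT/g = 191.7 × 200.1 / 3.693 = 10387 m.
Barometric formula: P = P₀ exp(−z/H).
z/H = 12700/10387 = 1.2227; exp(−1.2227) = 0.29443.
P = 6.10 × 0.29443 = 1.7960 hPa.

P ≈ 1.796 hPa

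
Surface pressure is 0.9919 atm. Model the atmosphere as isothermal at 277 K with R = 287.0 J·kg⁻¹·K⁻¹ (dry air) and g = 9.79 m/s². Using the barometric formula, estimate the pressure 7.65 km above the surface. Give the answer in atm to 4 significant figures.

Scale height: H = RT/g = 287.0 × 277 / 9.79 = 8120.4 m.
Barometric formula: P = P₀ exp(−z/H).
z/H = 7650.0/8120.4 = 0.94207; exp(−0.94207) = 0.38982.
P = 0.9919 × 0.38982 = 0.38666 atm.

P ≈ 0.3867 atm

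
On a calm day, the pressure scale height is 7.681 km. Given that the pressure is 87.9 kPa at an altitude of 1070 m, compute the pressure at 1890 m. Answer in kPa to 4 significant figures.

P ≈ 79.00 kPa

Between two levels, P₂ = P₁ exp(−Δz/H) with Δz = z₂ − z₁.
Δz = 1890.0 − 1070.0 = 820.00 m; Δz/H = 820.00/7681.0 = 0.10676.
P₂ = 87.9 × exp(−0.10676) = 87.9 × 0.89874 = 78.999 kPa.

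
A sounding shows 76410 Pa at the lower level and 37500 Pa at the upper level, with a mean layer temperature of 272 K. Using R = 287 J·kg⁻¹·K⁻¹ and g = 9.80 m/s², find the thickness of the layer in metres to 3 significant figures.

Hypsometric equation: Δz = (R T̄/g) ln(P₁/P₂).
R T̄/g = 287 × 272 / 9.80 = 7965.7 m.
ln(76410/37500) = ln(2.0376) = 0.71177.
Δz = 7965.7 × 0.71177 = 5669.7 m.

Δz ≈ 5670 m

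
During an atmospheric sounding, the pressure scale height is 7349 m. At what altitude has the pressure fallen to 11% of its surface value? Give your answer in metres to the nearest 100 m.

z ≈ 16200 m

Set P/P₀ = exp(−z/H) = 0.11, so z = −H ln(0.11).
−ln(0.11) = 2.2073; z = 7349.0 × 2.2073 = 16221 m.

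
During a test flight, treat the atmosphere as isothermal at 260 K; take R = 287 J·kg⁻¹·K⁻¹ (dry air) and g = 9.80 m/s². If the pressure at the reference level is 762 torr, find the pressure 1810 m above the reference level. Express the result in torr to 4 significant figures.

Scale height: H = RT/g = 287 × 260 / 9.80 = 7614.3 m.
Barometric formula: P = P₀ exp(−z/H).
z/H = 1810.0/7614.3 = 0.23771; exp(−0.23771) = 0.78843.
P = 762 × 0.78843 = 600.78 torr.

P ≈ 600.8 torr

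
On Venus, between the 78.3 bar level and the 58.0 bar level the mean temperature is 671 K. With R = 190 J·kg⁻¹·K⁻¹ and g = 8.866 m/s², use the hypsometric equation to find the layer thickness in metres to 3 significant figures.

Hypsometric equation: Δz = (R T̄/g) ln(P₁/P₂).
R T̄/g = 190 × 671 / 8.866 = 14380 m.
ln(78.3/58.0) = ln(1.3500) = 0.30010.
Δz = 14380 × 0.30010 = 4315.4 m.

Δz ≈ 4320 m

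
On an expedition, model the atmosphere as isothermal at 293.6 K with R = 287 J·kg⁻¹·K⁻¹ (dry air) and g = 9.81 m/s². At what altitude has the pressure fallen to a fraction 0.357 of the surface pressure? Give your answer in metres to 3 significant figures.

Scale height: H = RT/g = 287 × 293.6 / 9.81 = 8589.5 m.
Set P/P₀ = exp(−z/H) = 0.357, so z = −H ln(0.357).
−ln(0.357) = 1.0300; z = 8589.5 × 1.0300 = 8847.2 m.

z ≈ 8850 m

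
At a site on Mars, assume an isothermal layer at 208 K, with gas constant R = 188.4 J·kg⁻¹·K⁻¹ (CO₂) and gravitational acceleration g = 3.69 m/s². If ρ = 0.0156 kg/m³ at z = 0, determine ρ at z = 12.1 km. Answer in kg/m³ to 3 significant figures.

Scale height: H = RT/g = 188.4 × 208 / 3.69 = 10620 m.
In an isothermal atmosphere, density decays like pressure: ρ = ρ₀ exp(−z/H).
z/H = 12100/10620 = 1.1394; exp(−1.1394) = 0.32001.
ρ = 0.0156 × 0.32001 = 0.0049922 kg/m³.

ρ ≈ 0.00499 kg/m³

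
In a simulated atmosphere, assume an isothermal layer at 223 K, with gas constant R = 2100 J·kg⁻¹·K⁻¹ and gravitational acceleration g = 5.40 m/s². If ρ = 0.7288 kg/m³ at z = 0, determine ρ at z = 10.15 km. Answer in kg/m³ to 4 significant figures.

ρ ≈ 0.6483 kg/m³

Scale height: H = RT/g = 2100 × 223 / 5.40 = 86722 m.
In an isothermal atmosphere, density decays like pressure: ρ = ρ₀ exp(−z/H).
z/H = 10150/86722 = 0.11704; exp(−0.11704) = 0.88955.
ρ = 0.7288 × 0.88955 = 0.64830 kg/m³.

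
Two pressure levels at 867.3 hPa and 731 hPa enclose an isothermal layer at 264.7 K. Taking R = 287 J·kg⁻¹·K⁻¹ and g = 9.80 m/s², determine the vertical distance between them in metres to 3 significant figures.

Hypsometric equation: Δz = (R T̄/g) ln(P₁/P₂).
R T̄/g = 287 × 264.7 / 9.80 = 7751.9 m.
ln(867.3/731) = ln(1.1865) = 0.17101.
Δz = 7751.9 × 0.17101 = 1325.7 m.

Δz ≈ 1330 m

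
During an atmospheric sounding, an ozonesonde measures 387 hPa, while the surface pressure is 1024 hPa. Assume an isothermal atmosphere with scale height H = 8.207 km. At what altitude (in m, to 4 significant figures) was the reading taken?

Invert the barometric formula: z = H ln(P₀/P).
P₀/P = 1024/387 = 2.6460; ln(2.6460) = 0.97305.
z = 8207.0 × 0.97305 = 7985.8 m.

z ≈ 7986 m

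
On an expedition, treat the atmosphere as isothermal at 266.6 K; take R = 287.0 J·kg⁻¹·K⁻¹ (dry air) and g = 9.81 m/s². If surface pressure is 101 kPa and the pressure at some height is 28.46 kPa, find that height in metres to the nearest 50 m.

z ≈ 9900 m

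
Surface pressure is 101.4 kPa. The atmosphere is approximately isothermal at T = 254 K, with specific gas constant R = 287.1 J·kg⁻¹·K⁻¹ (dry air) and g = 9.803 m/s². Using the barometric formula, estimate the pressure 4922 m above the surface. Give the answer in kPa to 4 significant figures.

Scale height: H = RT/g = 287.1 × 254 / 9.803 = 7438.9 m.
Barometric formula: P = P₀ exp(−z/H).
z/H = 4922.0/7438.9 = 0.66166; exp(−0.66166) = 0.51599.
P = 101.4 × 0.51599 = 52.321 kPa.

P ≈ 52.32 kPa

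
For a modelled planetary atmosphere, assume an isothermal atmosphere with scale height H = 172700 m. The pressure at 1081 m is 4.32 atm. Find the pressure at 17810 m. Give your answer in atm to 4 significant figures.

P ≈ 3.921 atm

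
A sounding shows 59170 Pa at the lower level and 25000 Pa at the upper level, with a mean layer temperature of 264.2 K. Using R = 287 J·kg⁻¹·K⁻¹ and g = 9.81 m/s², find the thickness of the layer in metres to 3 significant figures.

Δz ≈ 6660 m

Hypsometric equation: Δz = (R T̄/g) ln(P₁/P₂).
R T̄/g = 287 × 264.2 / 9.81 = 7729.4 m.
ln(59170/25000) = ln(2.3668) = 0.86154.
Δz = 7729.4 × 0.86154 = 6659.2 m.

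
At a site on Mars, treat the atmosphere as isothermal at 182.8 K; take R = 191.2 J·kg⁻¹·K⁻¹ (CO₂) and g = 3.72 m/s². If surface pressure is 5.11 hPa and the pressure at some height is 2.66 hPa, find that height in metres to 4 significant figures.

Scale height: H = RT/g = 191.2 × 182.8 / 3.72 = 9395.5 m.
Invert the barometric formula: z = H ln(P₀/P).
P₀/P = 5.11/2.66 = 1.9211; ln(1.9211) = 0.65290.
z = 9395.5 × 0.65290 = 6134.3 m.

z ≈ 6134 m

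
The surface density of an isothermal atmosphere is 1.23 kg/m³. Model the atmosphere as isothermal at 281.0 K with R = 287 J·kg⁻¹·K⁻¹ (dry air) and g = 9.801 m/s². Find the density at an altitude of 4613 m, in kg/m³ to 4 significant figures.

ρ ≈ 0.7022 kg/m³

Scale height: H = RT/g = 287 × 281.0 / 9.801 = 8228.4 m.
In an isothermal atmosphere, density decays like pressure: ρ = ρ₀ exp(−z/H).
z/H = 4613.0/8228.4 = 0.56062; exp(−0.56062) = 0.57086.
ρ = 1.23 × 0.57086 = 0.70216 kg/m³.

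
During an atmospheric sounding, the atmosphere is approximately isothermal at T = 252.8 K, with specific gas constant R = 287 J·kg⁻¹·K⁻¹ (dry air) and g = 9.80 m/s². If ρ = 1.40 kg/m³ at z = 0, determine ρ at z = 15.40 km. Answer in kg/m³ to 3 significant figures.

Scale height: H = RT/g = 287 × 252.8 / 9.80 = 7403.4 m.
In an isothermal atmosphere, density decays like pressure: ρ = ρ₀ exp(−z/H).
z/H = 15400/7403.4 = 2.0801; exp(−2.0801) = 0.12492.
ρ = 1.40 × 0.12492 = 0.17489 kg/m³.

ρ ≈ 0.175 kg/m³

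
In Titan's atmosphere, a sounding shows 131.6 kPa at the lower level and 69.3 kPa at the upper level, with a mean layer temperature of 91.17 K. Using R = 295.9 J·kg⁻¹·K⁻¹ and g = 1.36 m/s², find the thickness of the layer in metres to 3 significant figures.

Δz ≈ 12700 m

Hypsometric equation: Δz = (R T̄/g) ln(P₁/P₂).
R T̄/g = 295.9 × 91.17 / 1.36 = 19836 m.
ln(131.6/69.3) = ln(1.8990) = 0.64133.
Δz = 19836 × 0.64133 = 12721 m.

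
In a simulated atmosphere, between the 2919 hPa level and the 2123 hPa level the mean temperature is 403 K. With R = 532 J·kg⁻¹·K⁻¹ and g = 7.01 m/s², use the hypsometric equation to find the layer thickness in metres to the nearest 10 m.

Hypsometric equation: Δz = (R T̄/g) ln(P₁/P₂).
R T̄/g = 532 × 403 / 7.01 = 30584 m.
ln(2919/2123) = ln(1.3749) = 0.31838.
Δz = 30584 × 0.31838 = 9737.3 m.

Δz ≈ 9740 m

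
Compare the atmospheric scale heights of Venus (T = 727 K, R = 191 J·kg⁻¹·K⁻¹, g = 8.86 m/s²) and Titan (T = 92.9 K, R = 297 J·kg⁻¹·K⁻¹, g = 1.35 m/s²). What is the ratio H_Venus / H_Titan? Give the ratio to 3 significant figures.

H_Venus/H_Titan ≈ 0.767

H = RT/g for each body.
H_Venus = 191 × 727 / 8.86 = 15672 m.
H_Titan = 297 × 92.9 / 1.35 = 20438 m.
H_Venus/H_Titan = 15672/20438 = 0.76681.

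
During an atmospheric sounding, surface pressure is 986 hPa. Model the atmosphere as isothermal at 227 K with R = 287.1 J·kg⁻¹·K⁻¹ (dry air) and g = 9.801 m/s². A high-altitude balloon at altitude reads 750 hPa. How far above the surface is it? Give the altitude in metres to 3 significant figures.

z ≈ 1820 m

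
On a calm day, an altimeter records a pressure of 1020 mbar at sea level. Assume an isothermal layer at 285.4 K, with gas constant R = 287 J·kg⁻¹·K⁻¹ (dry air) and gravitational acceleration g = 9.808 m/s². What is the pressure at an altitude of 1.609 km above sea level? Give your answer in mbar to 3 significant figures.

Scale height: H = RT/g = 287 × 285.4 / 9.808 = 8351.3 m.
Barometric formula: P = P₀ exp(−z/H).
z/H = 1609.0/8351.3 = 0.19266; exp(−0.19266) = 0.82476.
P = 1020 × 0.82476 = 841.26 mbar.

P ≈ 841 mbar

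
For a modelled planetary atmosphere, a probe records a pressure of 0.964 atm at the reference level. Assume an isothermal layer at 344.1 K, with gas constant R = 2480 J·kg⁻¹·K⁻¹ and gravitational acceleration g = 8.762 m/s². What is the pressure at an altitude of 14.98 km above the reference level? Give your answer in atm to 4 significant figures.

Scale height: H = RT/g = 2480 × 344.1 / 8.762 = 97394 m.
Barometric formula: P = P₀ exp(−z/H).
z/H = 14980/97394 = 0.15381; exp(−0.15381) = 0.85743.
P = 0.964 × 0.85743 = 0.82656 atm.

P ≈ 0.8266 atm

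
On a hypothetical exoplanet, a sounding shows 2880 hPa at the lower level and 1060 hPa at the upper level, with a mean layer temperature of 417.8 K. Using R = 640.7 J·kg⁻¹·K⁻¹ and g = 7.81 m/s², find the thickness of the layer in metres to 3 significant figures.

Δz ≈ 34300 m

Hypsometric equation: Δz = (R T̄/g) ln(P₁/P₂).
R T̄/g = 640.7 × 417.8 / 7.81 = 34275 m.
ln(2880/1060) = ln(2.7170) = 0.99953.
Δz = 34275 × 0.99953 = 34259 m.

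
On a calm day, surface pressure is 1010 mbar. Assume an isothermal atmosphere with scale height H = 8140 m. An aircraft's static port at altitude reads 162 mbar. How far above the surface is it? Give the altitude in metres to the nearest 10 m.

Invert the barometric formula: z = H ln(P₀/P).
P₀/P = 1010/162 = 6.2346; ln(6.2346) = 1.8301.
z = 8140.0 × 1.8301 = 14897 m.

z ≈ 14900 m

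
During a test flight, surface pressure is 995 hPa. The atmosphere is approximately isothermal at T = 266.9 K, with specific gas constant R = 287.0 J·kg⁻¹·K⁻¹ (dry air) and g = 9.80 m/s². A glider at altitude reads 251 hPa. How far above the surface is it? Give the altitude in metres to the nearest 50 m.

z ≈ 10750 m

Scale height: H = RT/g = 287.0 × 266.9 / 9.80 = 7816.4 m.
Invert the barometric formula: z = H ln(P₀/P).
P₀/P = 995/251 = 3.9641; ln(3.9641) = 1.3773.
z = 7816.4 × 1.3773 = 10766 m.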